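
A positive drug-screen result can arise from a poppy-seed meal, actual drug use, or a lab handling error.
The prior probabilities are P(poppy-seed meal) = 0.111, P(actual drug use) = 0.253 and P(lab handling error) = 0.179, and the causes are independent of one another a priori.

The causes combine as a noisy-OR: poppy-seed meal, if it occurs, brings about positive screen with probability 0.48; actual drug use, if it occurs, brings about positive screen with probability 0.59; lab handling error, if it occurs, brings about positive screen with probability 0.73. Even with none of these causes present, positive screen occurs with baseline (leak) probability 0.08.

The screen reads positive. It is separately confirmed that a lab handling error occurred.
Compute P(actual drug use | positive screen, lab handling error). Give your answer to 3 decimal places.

Under noisy-OR, P(positive screen | causes) = 1 − (1−0.08)·∏(1−qᵢ) over the active causes.
By total probability over the 4 (poppy-seed meal, actual drug use) configurations:
  P(positive screen | lab handling error) = 0.7516×0.889×0.747 + 0.898156×0.889×0.253 + 0.870832×0.111×0.747 + 0.947041×0.111×0.253
        = 0.499125 + 0.202011 + 0.072207 + 0.026596 = 0.799939
The terms with actual drug use present sum to 0.228607, so
  P(actual drug use | positive screen, lab handling error) = 0.228607 / 0.799939 ≈ 0.286

P(actual drug use | positive screen, lab handling error) ≈ 0.286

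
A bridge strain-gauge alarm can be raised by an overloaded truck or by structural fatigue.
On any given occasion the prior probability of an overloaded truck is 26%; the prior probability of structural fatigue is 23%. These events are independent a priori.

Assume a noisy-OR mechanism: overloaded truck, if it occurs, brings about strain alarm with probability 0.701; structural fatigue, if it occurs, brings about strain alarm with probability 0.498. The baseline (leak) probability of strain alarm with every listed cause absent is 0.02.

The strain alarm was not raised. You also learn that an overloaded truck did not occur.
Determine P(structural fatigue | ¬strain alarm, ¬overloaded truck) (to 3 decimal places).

P(structural fatigue | ¬strain alarm, ¬overloaded truck) ≈ 0.130

Under noisy-OR, P(strain alarm | causes) = 1 − (1−0.02)·∏(1−qᵢ) over the active causes.
Numerator (weight on configurations with structural fatigue): 0.49196×0.23 = 0.113151
Normalizer over all consistent configurations: 0.98×0.77 + 0.49196×0.23 = 0.867751
P(structural fatigue | ¬strain alarm, ¬overloaded truck) = 0.113151/0.867751 ≈ 0.130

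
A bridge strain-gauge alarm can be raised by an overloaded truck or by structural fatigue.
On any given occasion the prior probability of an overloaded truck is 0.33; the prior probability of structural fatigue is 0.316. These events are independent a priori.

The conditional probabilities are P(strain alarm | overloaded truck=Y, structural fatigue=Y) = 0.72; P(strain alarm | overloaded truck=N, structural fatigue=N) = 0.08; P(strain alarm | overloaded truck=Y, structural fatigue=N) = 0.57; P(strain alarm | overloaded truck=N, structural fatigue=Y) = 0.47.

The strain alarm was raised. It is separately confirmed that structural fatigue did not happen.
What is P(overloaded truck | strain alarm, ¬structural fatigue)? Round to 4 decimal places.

Numerator (weight on configurations with overloaded truck): 0.57·0.33 = 0.188100
Normalizer over all consistent configurations: 0.08·0.67 + 0.57·0.33 = 0.241700
P(overloaded truck | strain alarm, ¬structural fatigue) = 0.188100/0.241700 ≈ 0.7782

P(overloaded truck | strain alarm, ¬structural fatigue) ≈ 0.7782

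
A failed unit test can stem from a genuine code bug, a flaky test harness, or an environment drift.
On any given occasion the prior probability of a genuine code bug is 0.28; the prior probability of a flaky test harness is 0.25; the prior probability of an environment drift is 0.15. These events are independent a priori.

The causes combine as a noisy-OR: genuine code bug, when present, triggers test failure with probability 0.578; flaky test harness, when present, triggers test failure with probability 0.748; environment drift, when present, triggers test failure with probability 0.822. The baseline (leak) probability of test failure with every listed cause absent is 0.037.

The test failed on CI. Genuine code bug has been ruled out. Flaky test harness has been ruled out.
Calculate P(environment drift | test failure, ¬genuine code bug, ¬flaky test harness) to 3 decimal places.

P(environment drift | test failure, ¬genuine code bug, ¬flaky test harness) ≈ 0.798

Under noisy-OR, P(test failure | causes) = 1 − (1−0.037)·∏(1−qᵢ) over the active causes.
P(test failure | ¬genuine code bug, ¬flaky test harness) = 0.037×0.85 + 0.828586×0.15 = 0.031450 + 0.124288 = 0.155738
Of this, 0.124288 comes from 0.828586×0.15 (the environment drift=true cases).
P(environment drift | test failure, ¬genuine code bug, ¬flaky test harness) = 0.124288 / 0.155738 ≈ 0.798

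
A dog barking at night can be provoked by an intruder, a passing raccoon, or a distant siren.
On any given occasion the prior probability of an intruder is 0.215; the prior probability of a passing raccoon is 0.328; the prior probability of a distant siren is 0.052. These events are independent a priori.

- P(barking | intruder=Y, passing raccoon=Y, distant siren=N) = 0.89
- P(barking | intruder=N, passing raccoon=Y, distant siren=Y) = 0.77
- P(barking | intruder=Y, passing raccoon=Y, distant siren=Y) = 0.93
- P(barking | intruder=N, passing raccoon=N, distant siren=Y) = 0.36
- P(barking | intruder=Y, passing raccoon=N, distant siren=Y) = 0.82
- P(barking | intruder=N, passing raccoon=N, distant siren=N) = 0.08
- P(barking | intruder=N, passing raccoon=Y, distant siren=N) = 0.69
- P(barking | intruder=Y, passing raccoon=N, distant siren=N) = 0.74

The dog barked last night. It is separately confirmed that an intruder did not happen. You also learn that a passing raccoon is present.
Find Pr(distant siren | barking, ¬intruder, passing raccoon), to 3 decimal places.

Pr(distant siren | barking, ¬intruder, passing raccoon) ≈ 0.058

Sum P(barking|·) weighted by the priors over both values of distant siren:
  P(barking | ¬intruder, passing raccoon) = 0.69·0.948 + 0.77·0.052
        = 0.654120 + 0.040040 = 0.694160
The terms with distant siren present sum to 0.040040, so
  P(distant siren | barking, ¬intruder, passing raccoon) = 0.040040 / 0.694160 ≈ 0.058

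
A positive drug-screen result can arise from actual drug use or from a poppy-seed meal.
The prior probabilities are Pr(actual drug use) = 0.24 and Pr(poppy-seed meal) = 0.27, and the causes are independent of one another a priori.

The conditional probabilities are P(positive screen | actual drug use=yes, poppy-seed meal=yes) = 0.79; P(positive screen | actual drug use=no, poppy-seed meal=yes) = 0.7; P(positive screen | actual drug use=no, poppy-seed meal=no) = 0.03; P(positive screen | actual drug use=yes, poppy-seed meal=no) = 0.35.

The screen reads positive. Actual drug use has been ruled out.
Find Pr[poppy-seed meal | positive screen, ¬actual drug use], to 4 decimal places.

For the numerator, keep only poppy-seed meal=true terms: 0.7*0.27 = 0.189000
The normalizing constant is 0.03*0.73 + 0.7*0.27 = 0.210900
Posterior = 0.189000 / 0.210900 ≈ 0.8962

Pr[poppy-seed meal | positive screen, ¬actual drug use] ≈ 0.8962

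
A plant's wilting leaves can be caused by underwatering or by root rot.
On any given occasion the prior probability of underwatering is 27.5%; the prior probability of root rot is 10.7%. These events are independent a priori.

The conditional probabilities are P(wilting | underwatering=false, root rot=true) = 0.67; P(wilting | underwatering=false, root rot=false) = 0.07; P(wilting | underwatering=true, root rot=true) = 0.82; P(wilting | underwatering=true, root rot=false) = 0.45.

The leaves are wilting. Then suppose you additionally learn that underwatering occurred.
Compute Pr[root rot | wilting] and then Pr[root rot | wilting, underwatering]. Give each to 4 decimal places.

Pr[root rot | wilting] ≈ 0.3281; Pr[root rot | wilting, underwatering] ≈ 0.1792

Sum P(wilting|·) weighted by the priors over the 4 (underwatering, root rot) configurations:
  P(wilting) = 0.07*0.725*0.893 + 0.67*0.725*0.107 + 0.45*0.275*0.893 + 0.82*0.275*0.107
        = 0.045320 + 0.051975 + 0.110509 + 0.024129 = 0.231933
The terms with root rot present sum to 0.076104, so
  P(root rot | wilting) = 0.076104 / 0.231933 ≈ 0.3281

Now also conditioning on underwatering=true:
For the numerator, keep only root rot=true terms: 0.82·0.107 = 0.087740
Denominator P(wilting | underwatering): 0.45·0.893 + 0.82·0.107 = 0.489590
Posterior = 0.087740 / 0.489590 ≈ 0.1792
This is intercausal reasoning (explaining away): once underwatering accounts for the wilting, root rot becomes less likely.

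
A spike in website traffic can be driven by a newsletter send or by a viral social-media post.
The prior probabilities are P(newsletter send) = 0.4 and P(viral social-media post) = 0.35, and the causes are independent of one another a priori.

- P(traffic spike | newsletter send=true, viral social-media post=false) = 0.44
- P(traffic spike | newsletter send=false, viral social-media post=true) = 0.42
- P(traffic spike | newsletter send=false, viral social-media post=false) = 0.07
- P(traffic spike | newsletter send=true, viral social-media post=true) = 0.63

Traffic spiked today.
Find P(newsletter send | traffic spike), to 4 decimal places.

Sum P(traffic spike|·) weighted by the priors over the 4 (newsletter send, viral social-media post) configurations:
  P(traffic spike) = 0.07×0.6×0.65 + 0.42×0.6×0.35 + 0.44×0.4×0.65 + 0.63×0.4×0.35
        = 0.027300 + 0.088200 + 0.114400 + 0.088200 = 0.318100
The terms with newsletter send present sum to 0.202600, so
  P(newsletter send | traffic spike) = 0.202600 / 0.318100 ≈ 0.6369

P(newsletter send | traffic spike) ≈ 0.6369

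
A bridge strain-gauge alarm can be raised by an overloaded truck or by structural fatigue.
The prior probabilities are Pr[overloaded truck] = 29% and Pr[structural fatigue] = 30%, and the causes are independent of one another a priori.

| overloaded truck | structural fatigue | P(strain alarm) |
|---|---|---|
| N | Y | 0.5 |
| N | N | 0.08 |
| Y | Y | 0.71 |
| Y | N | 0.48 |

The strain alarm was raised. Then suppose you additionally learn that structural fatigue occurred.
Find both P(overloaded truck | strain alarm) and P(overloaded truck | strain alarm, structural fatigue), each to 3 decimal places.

P(overloaded truck | strain alarm) ≈ 0.521; P(overloaded truck | strain alarm, structural fatigue) ≈ 0.367

For the numerator, keep only overloaded truck=true terms: 0.097440 + 0.061770 = 0.159210
The normalizing constant is 0.08·0.71·0.7 + 0.5·0.71·0.3 + 0.48·0.29·0.7 + 0.71·0.29·0.3 = 0.305470
P(overloaded truck | strain alarm) = 0.159210/0.305470 ≈ 0.521

Now condition on the additional information:
Sum P(strain alarm|·) weighted by the priors over both values of overloaded truck:
  P(strain alarm | structural fatigue) = 0.5×0.71 + 0.71×0.29
        = 0.355000 + 0.205900 = 0.560900
Configurations with overloaded truck contribute 0.205900, so
  P(overloaded truck | strain alarm, structural fatigue) = 0.205900 / 0.560900 ≈ 0.367
— structural fatigue explains away the evidence for overloaded truck.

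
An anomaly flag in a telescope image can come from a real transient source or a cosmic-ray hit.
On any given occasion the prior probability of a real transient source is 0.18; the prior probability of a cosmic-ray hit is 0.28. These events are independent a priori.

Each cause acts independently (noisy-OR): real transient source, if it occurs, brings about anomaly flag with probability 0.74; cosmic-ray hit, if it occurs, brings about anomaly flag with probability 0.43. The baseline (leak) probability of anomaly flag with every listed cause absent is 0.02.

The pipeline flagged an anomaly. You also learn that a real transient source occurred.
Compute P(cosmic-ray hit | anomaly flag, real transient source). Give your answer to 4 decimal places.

P(cosmic-ray hit | anomaly flag, real transient source) ≈ 0.3085

Under noisy-OR, P(anomaly flag | causes) = 1 − (1−0.02)·∏(1−qᵢ) over the active causes.
Enumerate both values of cosmic-ray hit and weight by the priors:
  P(anomaly flag | real transient source) = 0.7452×0.72 + 0.854764×0.28
        = 0.536544 + 0.239334 = 0.775878
Keeping only the cosmic-ray hit-present terms gives 0.239334, so
  P(cosmic-ray hit | anomaly flag, real transient source) = 0.239334 / 0.775878 ≈ 0.3085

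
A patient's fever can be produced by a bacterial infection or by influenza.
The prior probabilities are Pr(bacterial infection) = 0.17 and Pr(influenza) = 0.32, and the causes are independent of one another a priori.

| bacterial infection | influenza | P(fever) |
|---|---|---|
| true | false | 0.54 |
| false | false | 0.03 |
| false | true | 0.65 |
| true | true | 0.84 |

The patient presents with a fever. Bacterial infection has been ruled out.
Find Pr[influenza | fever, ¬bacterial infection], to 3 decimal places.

Pr[influenza | fever, ¬bacterial infection] ≈ 0.911

Weight on influenza=true, given the evidence: 0.65*0.32 = 0.208000
The normalizing constant is 0.03*0.68 + 0.65*0.32 = 0.228400
Posterior = 0.208000 / 0.228400 ≈ 0.911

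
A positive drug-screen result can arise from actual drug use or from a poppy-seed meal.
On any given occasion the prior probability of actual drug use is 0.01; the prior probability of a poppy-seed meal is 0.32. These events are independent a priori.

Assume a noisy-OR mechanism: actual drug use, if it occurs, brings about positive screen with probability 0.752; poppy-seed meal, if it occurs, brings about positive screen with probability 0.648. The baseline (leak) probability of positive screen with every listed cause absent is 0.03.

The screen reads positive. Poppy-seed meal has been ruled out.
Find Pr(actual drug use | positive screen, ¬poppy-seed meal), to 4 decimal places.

Pr(actual drug use | positive screen, ¬poppy-seed meal) ≈ 0.2036

Under noisy-OR, P(positive screen | causes) = 1 − (1−0.03)·∏(1−qᵢ) over the active causes.
Weight on actual drug use=true, given the evidence: 0.75944×0.01 = 0.007594
Normalizer over all consistent configurations: 0.03×0.99 + 0.75944×0.01 = 0.037294
Posterior = 0.007594 / 0.037294 ≈ 0.2036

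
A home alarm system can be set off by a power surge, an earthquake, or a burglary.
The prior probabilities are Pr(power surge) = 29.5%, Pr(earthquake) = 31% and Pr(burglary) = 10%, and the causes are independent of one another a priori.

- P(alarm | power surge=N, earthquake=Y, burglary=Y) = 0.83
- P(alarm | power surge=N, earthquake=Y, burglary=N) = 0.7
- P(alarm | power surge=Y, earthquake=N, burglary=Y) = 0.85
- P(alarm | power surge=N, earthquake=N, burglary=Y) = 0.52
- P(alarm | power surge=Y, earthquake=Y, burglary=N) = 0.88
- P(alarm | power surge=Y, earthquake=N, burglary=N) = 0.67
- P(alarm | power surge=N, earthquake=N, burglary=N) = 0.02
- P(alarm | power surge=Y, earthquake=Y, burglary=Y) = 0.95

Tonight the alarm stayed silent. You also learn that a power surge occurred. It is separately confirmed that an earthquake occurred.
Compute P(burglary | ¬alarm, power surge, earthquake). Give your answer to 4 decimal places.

Numerator (weight on configurations with burglary): 0.05×0.1 = 0.005000
Normalizer over all consistent configurations: 0.12×0.9 + 0.05×0.1 = 0.113000
Posterior = 0.005000 / 0.113000 ≈ 0.0442

P(burglary | ¬alarm, power surge, earthquake) ≈ 0.0442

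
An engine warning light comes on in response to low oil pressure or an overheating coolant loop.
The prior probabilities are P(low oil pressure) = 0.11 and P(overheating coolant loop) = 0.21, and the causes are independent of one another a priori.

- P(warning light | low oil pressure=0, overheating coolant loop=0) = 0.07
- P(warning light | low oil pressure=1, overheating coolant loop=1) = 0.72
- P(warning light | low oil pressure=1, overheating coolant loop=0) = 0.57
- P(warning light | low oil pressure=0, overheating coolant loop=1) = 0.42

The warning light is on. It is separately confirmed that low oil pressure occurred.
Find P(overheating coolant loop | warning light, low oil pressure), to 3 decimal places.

Numerator (weight on configurations with overheating coolant loop): 0.72·0.21 = 0.151200
Denominator P(warning light | low oil pressure): 0.57·0.79 + 0.72·0.21 = 0.601500
P(overheating coolant loop | warning light, low oil pressure) = 0.151200/0.601500 ≈ 0.251

P(overheating coolant loop | warning light, low oil pressure) ≈ 0.251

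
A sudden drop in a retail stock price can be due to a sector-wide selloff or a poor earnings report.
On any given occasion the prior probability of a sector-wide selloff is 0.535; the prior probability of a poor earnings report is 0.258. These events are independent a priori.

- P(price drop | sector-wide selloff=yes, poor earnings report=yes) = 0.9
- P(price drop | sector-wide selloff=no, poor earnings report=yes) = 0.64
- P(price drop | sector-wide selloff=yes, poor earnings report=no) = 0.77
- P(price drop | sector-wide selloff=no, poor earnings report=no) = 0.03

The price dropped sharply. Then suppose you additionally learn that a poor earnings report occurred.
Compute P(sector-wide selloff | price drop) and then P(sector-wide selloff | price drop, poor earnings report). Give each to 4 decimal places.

Numerator (weight on configurations with sector-wide selloff): 0.305667 + 0.124227 = 0.429894
Denominator P(price drop): 0.03*0.465*0.742 + 0.64*0.465*0.258 + 0.77*0.535*0.742 + 0.9*0.535*0.258 = 0.517026
P(sector-wide selloff | price drop) = 0.429894/0.517026 ≈ 0.8315

Now condition on the additional information:
Sum P(price drop|·) weighted by the priors over both values of sector-wide selloff:
  P(price drop | poor earnings report) = 0.64·0.465 + 0.9·0.535
        = 0.297600 + 0.481500 = 0.779100
Configurations with sector-wide selloff contribute 0.481500, so
  P(sector-wide selloff | price drop, poor earnings report) = 0.481500 / 0.779100 ≈ 0.6180
This is intercausal reasoning (explaining away): once poor earnings report accounts for the price drop, sector-wide selloff becomes less likely.

P(sector-wide selloff | price drop) ≈ 0.8315; P(sector-wide selloff | price drop, poor earnings report) ≈ 0.6180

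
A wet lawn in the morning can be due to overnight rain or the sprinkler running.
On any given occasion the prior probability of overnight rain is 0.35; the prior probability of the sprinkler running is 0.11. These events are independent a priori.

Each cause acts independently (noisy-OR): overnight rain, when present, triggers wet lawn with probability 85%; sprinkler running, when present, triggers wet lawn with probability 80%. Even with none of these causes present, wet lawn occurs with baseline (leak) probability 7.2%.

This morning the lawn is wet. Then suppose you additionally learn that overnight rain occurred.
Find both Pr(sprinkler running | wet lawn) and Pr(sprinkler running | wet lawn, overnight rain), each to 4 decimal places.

Pr(sprinkler running | wet lawn) ≈ 0.2359; Pr(sprinkler running | wet lawn, overnight rain) ≈ 0.1225

Under noisy-OR, P(wet lawn | causes) = 1 − (1−0.072)·∏(1−qᵢ) over the active causes.
P(wet lawn) = 0.072*0.65*0.89 + 0.8144*0.65*0.11 + 0.8608*0.35*0.89 + 0.97216*0.35*0.11 = 0.041652 + 0.058230 + 0.268139 + 0.037428 = 0.405449
Restricting to configurations with sprinkler running present: 0.058230 + 0.037428 = 0.095658.
So P(sprinkler running | wet lawn) = 0.095658/0.405449 ≈ 0.2359.

Now condition on the additional information:
Enumerate both values of sprinkler running and weight by the priors:
  P(wet lawn | overnight rain) = 0.8608×0.89 + 0.97216×0.11
        = 0.766112 + 0.106938 = 0.873050
Configurations with sprinkler running contribute 0.106938, so
  P(sprinkler running | wet lawn, overnight rain) = 0.106938 / 0.873050 ≈ 0.1225
This is intercausal reasoning (explaining away): once overnight rain accounts for the wet lawn, sprinkler running becomes less likely.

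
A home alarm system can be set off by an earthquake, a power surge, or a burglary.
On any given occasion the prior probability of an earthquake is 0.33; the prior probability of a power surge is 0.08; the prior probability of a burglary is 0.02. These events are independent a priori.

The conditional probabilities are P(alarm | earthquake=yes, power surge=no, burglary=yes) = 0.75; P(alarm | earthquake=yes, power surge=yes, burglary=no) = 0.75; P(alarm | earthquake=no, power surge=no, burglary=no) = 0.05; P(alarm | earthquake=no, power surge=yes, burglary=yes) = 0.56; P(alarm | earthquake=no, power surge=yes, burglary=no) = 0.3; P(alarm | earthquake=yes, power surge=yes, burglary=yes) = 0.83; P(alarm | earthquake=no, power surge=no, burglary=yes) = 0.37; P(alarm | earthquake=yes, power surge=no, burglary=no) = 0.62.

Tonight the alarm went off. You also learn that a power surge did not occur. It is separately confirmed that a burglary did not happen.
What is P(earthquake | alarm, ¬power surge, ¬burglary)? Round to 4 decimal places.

P(earthquake | alarm, ¬power surge, ¬burglary) ≈ 0.8593

P(alarm | ¬power surge, ¬burglary) = 0.05×0.67 + 0.62×0.33 = 0.033500 + 0.204600 = 0.238100
Of this, 0.204600 comes from 0.62×0.33 (the earthquake=true cases).
P(earthquake | alarm, ¬power surge, ¬burglary) = 0.204600 / 0.238100 ≈ 0.8593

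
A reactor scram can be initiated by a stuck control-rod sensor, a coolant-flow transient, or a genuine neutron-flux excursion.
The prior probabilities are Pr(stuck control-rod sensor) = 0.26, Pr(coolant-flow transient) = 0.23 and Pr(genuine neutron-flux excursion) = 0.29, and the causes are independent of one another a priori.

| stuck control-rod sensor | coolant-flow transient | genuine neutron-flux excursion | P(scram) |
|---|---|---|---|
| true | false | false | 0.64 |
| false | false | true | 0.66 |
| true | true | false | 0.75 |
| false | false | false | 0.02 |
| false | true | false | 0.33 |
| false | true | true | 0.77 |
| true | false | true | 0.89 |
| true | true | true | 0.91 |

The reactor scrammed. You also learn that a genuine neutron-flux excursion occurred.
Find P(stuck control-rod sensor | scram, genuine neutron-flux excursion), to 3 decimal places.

Numerator (weight on configurations with stuck control-rod sensor): 0.178178 + 0.054418 = 0.232596
Denominator P(scram | genuine neutron-flux excursion): 0.66·0.74·0.77 + 0.77·0.74·0.23 + 0.89·0.26·0.77 + 0.91·0.26·0.23 = 0.739718
P(stuck control-rod sensor | scram, genuine neutron-flux excursion) = 0.232596/0.739718 ≈ 0.314

P(stuck control-rod sensor | scram, genuine neutron-flux excursion) ≈ 0.314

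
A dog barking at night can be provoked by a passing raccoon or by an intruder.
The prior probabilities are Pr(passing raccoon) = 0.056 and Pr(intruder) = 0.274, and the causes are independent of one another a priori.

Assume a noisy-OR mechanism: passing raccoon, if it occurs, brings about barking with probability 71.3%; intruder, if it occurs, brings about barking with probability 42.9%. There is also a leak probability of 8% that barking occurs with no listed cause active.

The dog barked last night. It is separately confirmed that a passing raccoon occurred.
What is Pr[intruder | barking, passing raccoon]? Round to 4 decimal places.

Under noisy-OR, P(barking | causes) = 1 − (1−0.08)·∏(1−qᵢ) over the active causes.
P(barking | passing raccoon) = 0.73596*0.726 + 0.849233*0.274 = 0.534307 + 0.232690 = 0.766997
Restricting to configurations with intruder present: 0.849233*0.274 = 0.232690.
Hence the posterior is 0.232690/0.766997 ≈ 0.3034.

Pr[intruder | barking, passing raccoon] ≈ 0.3034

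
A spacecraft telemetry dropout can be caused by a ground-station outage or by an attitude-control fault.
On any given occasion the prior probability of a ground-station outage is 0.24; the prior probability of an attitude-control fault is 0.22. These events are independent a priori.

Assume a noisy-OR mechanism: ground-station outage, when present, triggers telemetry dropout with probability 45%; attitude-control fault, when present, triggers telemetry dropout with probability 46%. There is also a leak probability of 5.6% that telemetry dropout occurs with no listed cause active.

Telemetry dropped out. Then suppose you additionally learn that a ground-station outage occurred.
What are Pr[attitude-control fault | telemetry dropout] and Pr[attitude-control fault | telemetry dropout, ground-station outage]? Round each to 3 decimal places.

Pr[attitude-control fault | telemetry dropout] ≈ 0.493; Pr[attitude-control fault | telemetry dropout, ground-station outage] ≈ 0.297

Under noisy-OR, P(telemetry dropout | causes) = 1 − (1−0.056)·∏(1−qᵢ) over the active causes.
Sum P(telemetry dropout|·) weighted by the priors over the 4 (ground-station outage, attitude-control fault) configurations:
  P(telemetry dropout) = 0.056×0.76×0.78 + 0.49024×0.76×0.22 + 0.4808×0.24×0.78 + 0.719632×0.24×0.22
        = 0.033197 + 0.081968 + 0.090006 + 0.037997 = 0.243168
The terms with attitude-control fault present sum to 0.119965, so
  P(attitude-control fault | telemetry dropout) = 0.119965 / 0.243168 ≈ 0.493

With the extra evidence:
Enumerate both values of attitude-control fault and weight by the priors:
  P(telemetry dropout | ground-station outage) = 0.4808·0.78 + 0.719632·0.22
        = 0.375024 + 0.158319 = 0.533343
Configurations with attitude-control fault contribute 0.158319, so
  P(attitude-control fault | telemetry dropout, ground-station outage) = 0.158319 / 0.533343 ≈ 0.297
— ground-station outage explains away the evidence for attitude-control fault.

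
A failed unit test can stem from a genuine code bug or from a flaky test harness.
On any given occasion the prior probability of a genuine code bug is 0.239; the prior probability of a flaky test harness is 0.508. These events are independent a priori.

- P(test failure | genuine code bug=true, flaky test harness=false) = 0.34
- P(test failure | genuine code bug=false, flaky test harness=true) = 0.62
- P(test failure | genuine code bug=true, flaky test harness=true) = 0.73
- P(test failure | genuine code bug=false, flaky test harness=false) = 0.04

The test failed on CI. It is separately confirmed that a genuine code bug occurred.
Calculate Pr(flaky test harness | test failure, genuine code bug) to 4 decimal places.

Pr(flaky test harness | test failure, genuine code bug) ≈ 0.6891

By total probability over both values of flaky test harness:
  P(test failure | genuine code bug) = 0.34*0.492 + 0.73*0.508
        = 0.167280 + 0.370840 = 0.538120
The terms with flaky test harness present sum to 0.370840, so
  P(flaky test harness | test failure, genuine code bug) = 0.370840 / 0.538120 ≈ 0.6891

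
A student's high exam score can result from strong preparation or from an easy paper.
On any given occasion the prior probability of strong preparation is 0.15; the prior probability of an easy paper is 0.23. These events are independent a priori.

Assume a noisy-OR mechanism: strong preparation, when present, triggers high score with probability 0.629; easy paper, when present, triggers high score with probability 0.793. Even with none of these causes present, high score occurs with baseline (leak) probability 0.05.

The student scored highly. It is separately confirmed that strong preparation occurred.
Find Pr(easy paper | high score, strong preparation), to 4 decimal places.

Under noisy-OR, P(high score | causes) = 1 − (1−0.05)·∏(1−qᵢ) over the active causes.
P(high score | strong preparation) = 0.64755·0.77 + 0.927043·0.23 = 0.498613 + 0.213220 = 0.711833
The easy paper-present share is 0.927043·0.23 = 0.213220.
So P(easy paper | high score, strong preparation) = 0.213220/0.711833 ≈ 0.2995.

Pr(easy paper | high score, strong preparation) ≈ 0.2995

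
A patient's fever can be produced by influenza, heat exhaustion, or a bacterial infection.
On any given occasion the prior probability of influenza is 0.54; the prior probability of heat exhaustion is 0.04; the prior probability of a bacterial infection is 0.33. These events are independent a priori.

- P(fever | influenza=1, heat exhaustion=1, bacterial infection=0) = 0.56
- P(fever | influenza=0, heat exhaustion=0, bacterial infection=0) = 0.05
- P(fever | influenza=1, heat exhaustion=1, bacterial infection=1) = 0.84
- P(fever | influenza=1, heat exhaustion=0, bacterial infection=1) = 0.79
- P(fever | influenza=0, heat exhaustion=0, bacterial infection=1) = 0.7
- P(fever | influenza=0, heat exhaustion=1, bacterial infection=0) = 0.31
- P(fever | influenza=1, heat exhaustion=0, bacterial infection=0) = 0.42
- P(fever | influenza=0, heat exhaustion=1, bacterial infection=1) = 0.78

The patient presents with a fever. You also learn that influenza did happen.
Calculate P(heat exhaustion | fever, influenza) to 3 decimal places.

Numerator (weight on configurations with heat exhaustion): 0.015008 + 0.011088 = 0.026096
Normalizer over all consistent configurations: 0.42×0.96×0.67 + 0.79×0.96×0.33 + 0.56×0.04×0.67 + 0.84×0.04×0.33 = 0.546512
P(heat exhaustion | fever, influenza) = 0.026096/0.546512 ≈ 0.048

P(heat exhaustion | fever, influenza) ≈ 0.048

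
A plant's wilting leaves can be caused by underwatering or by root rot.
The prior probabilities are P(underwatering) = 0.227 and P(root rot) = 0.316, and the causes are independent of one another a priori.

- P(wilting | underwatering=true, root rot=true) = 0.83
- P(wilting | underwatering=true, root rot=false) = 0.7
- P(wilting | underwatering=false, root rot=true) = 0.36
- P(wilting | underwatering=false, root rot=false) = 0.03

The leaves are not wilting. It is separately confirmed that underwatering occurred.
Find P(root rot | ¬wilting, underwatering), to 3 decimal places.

P(root rot | ¬wilting, underwatering) ≈ 0.207

P(¬wilting | underwatering) = 0.3·0.684 + 0.17·0.316 = 0.205200 + 0.053720 = 0.258920
Of this, 0.053720 comes from 0.17·0.316 (the root rot=true cases).
So P(root rot | ¬wilting, underwatering) = 0.053720/0.258920 ≈ 0.207.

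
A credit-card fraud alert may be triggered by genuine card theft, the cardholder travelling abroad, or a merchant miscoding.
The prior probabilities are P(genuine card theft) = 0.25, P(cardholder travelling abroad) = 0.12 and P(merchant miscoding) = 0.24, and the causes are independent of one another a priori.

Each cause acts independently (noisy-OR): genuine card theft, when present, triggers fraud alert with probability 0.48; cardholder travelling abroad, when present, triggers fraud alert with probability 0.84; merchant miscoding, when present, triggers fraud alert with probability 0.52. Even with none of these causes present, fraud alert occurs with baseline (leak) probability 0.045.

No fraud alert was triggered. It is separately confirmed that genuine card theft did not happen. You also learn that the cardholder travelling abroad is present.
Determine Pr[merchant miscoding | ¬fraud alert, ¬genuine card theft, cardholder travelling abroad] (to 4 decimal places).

Pr[merchant miscoding | ¬fraud alert, ¬genuine card theft, cardholder travelling abroad] ≈ 0.1316

Under noisy-OR, P(fraud alert | causes) = 1 − (1−0.045)·∏(1−qᵢ) over the active causes.
P(¬fraud alert | ¬genuine card theft, cardholder travelling abroad) = 0.1528·0.76 + 0.073344·0.24 = 0.116128 + 0.017603 = 0.133731
Of this, 0.017603 comes from 0.073344·0.24 (the merchant miscoding=true cases).
So P(merchant miscoding | ¬fraud alert, ¬genuine card theft, cardholder travelling abroad) = 0.017603/0.133731 ≈ 0.1316.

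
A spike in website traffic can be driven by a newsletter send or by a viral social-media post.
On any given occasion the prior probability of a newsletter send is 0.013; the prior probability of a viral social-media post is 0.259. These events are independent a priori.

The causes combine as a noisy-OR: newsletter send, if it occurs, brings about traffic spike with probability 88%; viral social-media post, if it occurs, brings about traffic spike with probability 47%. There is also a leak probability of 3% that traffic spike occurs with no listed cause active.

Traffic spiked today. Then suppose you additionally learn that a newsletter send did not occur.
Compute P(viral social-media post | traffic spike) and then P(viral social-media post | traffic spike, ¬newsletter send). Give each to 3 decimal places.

P(viral social-media post | traffic spike) ≈ 0.807; P(viral social-media post | traffic spike, ¬newsletter send) ≈ 0.850

Under noisy-OR, P(traffic spike | causes) = 1 − (1−0.03)·∏(1−qᵢ) over the active causes.
Weight on viral social-media post=true, given the evidence: 0.124212 + 0.003159 = 0.127371
Denominator P(traffic spike): 0.03·0.987·0.741 + 0.4859·0.987·0.259 + 0.8836·0.013·0.741 + 0.938308·0.013·0.259 = 0.157824
Posterior = 0.127371 / 0.157824 ≈ 0.807

Now also conditioning on newsletter send≠true:
P(traffic spike | ¬newsletter send) = 0.03*0.741 + 0.4859*0.259 = 0.022230 + 0.125848 = 0.148078
Of this, 0.125848 comes from 0.4859*0.259 (the viral social-media post=true cases).
So P(viral social-media post | traffic spike, ¬newsletter send) = 0.125848/0.148078 ≈ 0.850.
Ruling out newsletter send raises the posterior on viral social-media post — the flip side of explaining away.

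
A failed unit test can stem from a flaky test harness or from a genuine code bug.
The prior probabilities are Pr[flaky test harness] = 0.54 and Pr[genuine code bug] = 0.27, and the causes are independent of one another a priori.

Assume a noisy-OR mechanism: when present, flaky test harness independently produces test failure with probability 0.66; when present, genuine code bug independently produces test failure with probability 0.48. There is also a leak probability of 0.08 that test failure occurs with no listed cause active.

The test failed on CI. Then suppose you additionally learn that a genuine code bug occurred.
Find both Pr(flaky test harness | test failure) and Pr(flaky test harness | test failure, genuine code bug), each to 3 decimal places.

Under noisy-OR, P(test failure | causes) = 1 − (1−0.08)·∏(1−qᵢ) over the active causes.
Numerator (weight on configurations with flaky test harness): 0.270894 + 0.122085 = 0.392979
Normalizer over all consistent configurations: 0.08×0.46×0.73 + 0.5216×0.46×0.27 + 0.6872×0.54×0.73 + 0.837344×0.54×0.27 = 0.484626
Posterior = 0.392979 / 0.484626 ≈ 0.811

Now also conditioning on genuine code bug=true:
Enumerate both values of flaky test harness and weight by the priors:
  P(test failure | genuine code bug) = 0.5216*0.46 + 0.837344*0.54
        = 0.239936 + 0.452166 = 0.692102
The terms with flaky test harness present sum to 0.452166, so
  P(flaky test harness | test failure, genuine code bug) = 0.452166 / 0.692102 ≈ 0.653

Pr(flaky test harness | test failure) ≈ 0.811; Pr(flaky test harness | test failure, genuine code bug) ≈ 0.653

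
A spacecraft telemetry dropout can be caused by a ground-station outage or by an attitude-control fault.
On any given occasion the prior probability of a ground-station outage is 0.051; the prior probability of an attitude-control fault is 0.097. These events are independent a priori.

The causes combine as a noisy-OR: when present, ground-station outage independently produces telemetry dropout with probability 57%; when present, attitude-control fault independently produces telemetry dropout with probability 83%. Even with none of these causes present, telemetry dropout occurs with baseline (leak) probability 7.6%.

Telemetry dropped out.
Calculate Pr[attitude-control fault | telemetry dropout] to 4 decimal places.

Pr[attitude-control fault | telemetry dropout] ≈ 0.4695

Under noisy-OR, P(telemetry dropout | causes) = 1 − (1−0.076)·∏(1−qᵢ) over the active causes.
Enumerate the 4 (ground-station outage, attitude-control fault) configurations and weight by the priors:
  P(telemetry dropout) = 0.076×0.949×0.903 + 0.84292×0.949×0.097 + 0.60268×0.051×0.903 + 0.932456×0.051×0.097
        = 0.065128 + 0.077593 + 0.027755 + 0.004613 = 0.175089
The terms with attitude-control fault present sum to 0.082206, so
  P(attitude-control fault | telemetry dropout) = 0.082206 / 0.175089 ≈ 0.4695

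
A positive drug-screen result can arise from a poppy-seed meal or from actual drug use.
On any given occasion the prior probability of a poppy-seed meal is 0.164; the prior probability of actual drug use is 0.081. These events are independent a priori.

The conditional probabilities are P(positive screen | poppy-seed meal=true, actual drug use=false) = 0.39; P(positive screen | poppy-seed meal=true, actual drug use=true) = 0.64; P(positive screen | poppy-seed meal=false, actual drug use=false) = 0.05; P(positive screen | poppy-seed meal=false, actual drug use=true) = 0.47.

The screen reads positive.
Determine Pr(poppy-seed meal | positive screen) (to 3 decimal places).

P(positive screen) = 0.05*0.836*0.919 + 0.47*0.836*0.081 + 0.39*0.164*0.919 + 0.64*0.164*0.081 = 0.038414 + 0.031827 + 0.058779 + 0.008502 = 0.137522
The poppy-seed meal-present share is 0.058779 + 0.008502 = 0.067281.
P(poppy-seed meal | positive screen) = 0.067281 / 0.137522 ≈ 0.489

Pr(poppy-seed meal | positive screen) ≈ 0.489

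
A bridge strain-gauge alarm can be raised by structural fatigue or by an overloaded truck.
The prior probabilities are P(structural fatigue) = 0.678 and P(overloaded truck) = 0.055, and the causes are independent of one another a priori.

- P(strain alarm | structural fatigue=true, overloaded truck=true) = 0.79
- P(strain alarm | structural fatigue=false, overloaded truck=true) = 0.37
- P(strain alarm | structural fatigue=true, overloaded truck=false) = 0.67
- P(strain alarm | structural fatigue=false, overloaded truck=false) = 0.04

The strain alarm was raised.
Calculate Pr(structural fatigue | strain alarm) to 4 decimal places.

For the numerator, keep only structural fatigue=true terms: 0.429276 + 0.029459 = 0.458735
Denominator P(strain alarm): 0.04·0.322·0.945 + 0.37·0.322·0.055 + 0.67·0.678·0.945 + 0.79·0.678·0.055 = 0.477460
Posterior = 0.458735 / 0.477460 ≈ 0.9608

Pr(structural fatigue | strain alarm) ≈ 0.9608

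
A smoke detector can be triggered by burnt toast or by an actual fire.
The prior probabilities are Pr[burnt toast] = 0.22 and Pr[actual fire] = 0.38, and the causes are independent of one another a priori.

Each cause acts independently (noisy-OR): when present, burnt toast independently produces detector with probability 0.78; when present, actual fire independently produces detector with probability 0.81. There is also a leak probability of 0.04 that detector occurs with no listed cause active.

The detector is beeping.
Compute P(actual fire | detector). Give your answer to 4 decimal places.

Under noisy-OR, P(detector | causes) = 1 − (1−0.04)·∏(1−qᵢ) over the active causes.
Weight on actual fire=true, given the evidence: 0.242337 + 0.080245 = 0.322582
Normalizer over all consistent configurations: 0.04×0.78×0.62 + 0.8176×0.78×0.38 + 0.7888×0.22×0.62 + 0.959872×0.22×0.38 = 0.449518
P(actual fire | detector) = 0.322582/0.449518 ≈ 0.7176

P(actual fire | detector) ≈ 0.7176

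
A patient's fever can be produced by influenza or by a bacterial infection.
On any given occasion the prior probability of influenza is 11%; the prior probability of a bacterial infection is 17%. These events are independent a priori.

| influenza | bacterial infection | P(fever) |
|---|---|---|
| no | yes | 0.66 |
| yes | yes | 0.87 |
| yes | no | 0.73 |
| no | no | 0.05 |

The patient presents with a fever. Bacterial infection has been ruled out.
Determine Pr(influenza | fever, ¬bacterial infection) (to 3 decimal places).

Weight on influenza=true, given the evidence: 0.73×0.11 = 0.080300
Denominator P(fever | ¬bacterial infection): 0.05×0.89 + 0.73×0.11 = 0.124800
Posterior = 0.080300 / 0.124800 ≈ 0.643

Pr(influenza | fever, ¬bacterial infection) ≈ 0.643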